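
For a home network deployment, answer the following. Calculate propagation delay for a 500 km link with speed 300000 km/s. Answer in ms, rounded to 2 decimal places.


Given: distance = 500 km, speed = 300000 km/s
Delay = distance / speed = 500 / 300000 seconds
Delay in ms = 500 * 1000 / 300000
Delay = 1.6667 ms
Rounded to 2 dp = 1.67 ms

1.67


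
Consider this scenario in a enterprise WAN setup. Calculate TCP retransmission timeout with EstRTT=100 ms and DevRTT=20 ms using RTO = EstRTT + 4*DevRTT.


Given: EstRTT = 100 ms, DevRTT = 20 ms
Timeout = EstRTT + 4 * DevRTT
4 * DevRTT = 4 * 20 = 80
Timeout = 100 + 80 = 180 ms

180


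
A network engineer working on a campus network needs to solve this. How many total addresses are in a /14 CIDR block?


Given: CIDR prefix /14
Host bits = 32 - 14 = 18
Total addresses = 2^18 = 262144

262144


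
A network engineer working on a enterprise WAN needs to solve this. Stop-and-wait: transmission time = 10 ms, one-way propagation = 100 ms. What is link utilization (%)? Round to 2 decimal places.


Given: Ttrans = 10 ms, Tprop = 100 ms
RTT = 2 * Tprop = 2 * 100 = 200 ms
U = Ttrans / (Ttrans + RTT)
U = 10 / (10 + 200)
U = 10 / 210 = 0.047619
U% = 4.76%

4.76


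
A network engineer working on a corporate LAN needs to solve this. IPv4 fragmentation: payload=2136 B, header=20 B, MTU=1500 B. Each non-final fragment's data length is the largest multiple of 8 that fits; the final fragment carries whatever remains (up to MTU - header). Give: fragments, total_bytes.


Max data per non-final fragment = floor((MTU - header)/8)*8 = floor((1500 - 20)/8)*8 = floor(1480/8)*8 = 1480 B
Final fragment needs no 8-byte alignment: it can carry up to MTU - header = 1480 B
Non-final fragments needed = ceil((payload - 1480) / 1480) = ceil(656/1480) = ceil(0.4432) = 1
Number of fragments = 1 + 1 = 2
Fragment sizes (data): 1 * 1480 B + 656 B (last, 656 <= 1480 OK)
Total bytes sent = payload + n_frags * header = 2136 + 2*20 = 2136 + 40 = 2176 B

2, 2176


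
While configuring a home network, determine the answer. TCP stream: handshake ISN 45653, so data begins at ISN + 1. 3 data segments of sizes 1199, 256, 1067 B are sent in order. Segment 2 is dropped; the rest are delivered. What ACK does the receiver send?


SYN uses sequence number 45653; first data byte = ISN + 1 = 45654.
Segment 1: SEQ = 45654, len = 1199 B, covers [45654, 46852]
Segment 2: SEQ = 46853, len = 256 B, covers [46853, 47108] [LOST]
Segment 3: SEQ = 47109, len = 1067 B, covers [47109, 48175]
In-order data received: bytes [45654, 46852] (segments 1..1).
Segment 2 missing -> gap begins at byte 46853; later segments buffered out of order.
Cumulative ACK = next expected in-order byte = 45654 + 1199 = 46853

46853


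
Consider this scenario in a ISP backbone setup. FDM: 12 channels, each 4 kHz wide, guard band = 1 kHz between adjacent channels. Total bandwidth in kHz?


Given: 12 channels, 4 kHz each, guard = 1 kHz
Channel bandwidth = 12 * 4 = 48 kHz
Guard bands = 11 gaps * 1 kHz = 11 kHz
Total = 48 + 11 = 59 kHz

59


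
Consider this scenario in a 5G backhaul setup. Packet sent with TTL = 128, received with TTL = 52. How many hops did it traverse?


Given: initial TTL = 128, received TTL = 52
Hops = initial TTL - received TTL
Hops = 128 - 52 = 76

76


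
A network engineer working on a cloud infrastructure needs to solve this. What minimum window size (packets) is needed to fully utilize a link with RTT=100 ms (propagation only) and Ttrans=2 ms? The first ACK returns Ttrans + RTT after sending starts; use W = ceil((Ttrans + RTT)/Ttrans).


Given: Ttrans = 2 ms, RTT = 100 ms (= 2 * Tprop, Tprop = 50 ms)
Time until first ACK returns = Ttrans + RTT = 2 + 100 = 102 ms
Need W * Ttrans >= Ttrans + RTT  ->  W >= (Ttrans + RTT) / Ttrans
(Ttrans + RTT) / Ttrans = 102 / 2 = 51
W_min = ceil(51) = 51

51


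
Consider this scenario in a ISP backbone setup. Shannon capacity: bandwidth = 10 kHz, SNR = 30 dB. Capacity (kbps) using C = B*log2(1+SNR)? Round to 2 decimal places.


Given: B = 10 kHz, SNR = 30 dB
SNR linear = 10^(30/10) = 1000
1 + SNR = 1001
log2(1001) = 9.9672262588
C = 10 * 1000 * 9.9672262588 = 99672.2626 bps
C = 99.672263 kbps -> 99.67 kbps (2 dp)

99.67


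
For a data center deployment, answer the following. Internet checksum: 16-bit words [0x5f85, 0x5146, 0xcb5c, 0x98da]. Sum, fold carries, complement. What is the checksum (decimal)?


Given words: [0x5f85, 0x5146, 0xcb5c, 0x98da]
Step 1: Sum all words
Raw sum = 24453 + 20806 + 52060 + 39130 = 136449
Step 2: Fold carry: (5377 + 2) = 5379
One's complement = ~5379 & 0xFFFF = 60156

60156


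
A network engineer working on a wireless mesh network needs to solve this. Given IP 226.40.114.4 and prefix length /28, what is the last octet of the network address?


Given: IP = 226.40.114.4, prefix = /28
Subnet mask = 255.255.255.240
Last octet of IP: 4
Last octet of mask: 240
Network last octet = 4 AND 240 = 0

0


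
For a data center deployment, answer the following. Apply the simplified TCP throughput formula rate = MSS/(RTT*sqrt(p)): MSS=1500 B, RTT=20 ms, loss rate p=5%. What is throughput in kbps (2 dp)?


Given: MSS = 1500 bytes, RTT = 20 ms, loss = 5%
RTT in seconds = 20 / 1000 = 0.02
Loss rate = 5% = 0.05
sqrt(loss) = sqrt(0.05) = 0.223606797750
Throughput (bytes/s) = 1500 / (0.02 * 0.223606797750) = 335410.1966
Throughput (kbps) = 335410.1966 * 8 / 1000 = 2683.281573 -> 2683.28 kbps (2 dp)

2683.28


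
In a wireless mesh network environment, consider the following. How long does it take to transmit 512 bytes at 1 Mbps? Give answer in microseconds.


Given: packet = 512 bytes, bandwidth = 1 Mbps
Packet in bits = 512 * 8 = 4096 bits
Bandwidth = 1 * 10^6 = 1000000 bps
Time = 4096 / 1000000 seconds
Time in us = 4096 * 10^6 / 1000000 = 4096

4096


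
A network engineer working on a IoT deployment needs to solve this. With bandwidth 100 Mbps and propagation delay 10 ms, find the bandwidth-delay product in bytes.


Given: bandwidth = 100 Mbps, delay = 10 ms
BDP in bits = 100 * 10^6 * 10 / 1000
BDP in bits = 1000000
BDP in bytes = 1000000 / 8 = 125000

125000


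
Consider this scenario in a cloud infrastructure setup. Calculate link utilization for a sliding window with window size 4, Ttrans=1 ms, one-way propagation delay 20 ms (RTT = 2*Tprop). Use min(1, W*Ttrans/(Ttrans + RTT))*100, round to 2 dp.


Given: W = 4, Ttrans = 1 ms, RTT = 40 ms (= 2 * Tprop, Tprop = 20 ms)
Cycle time = Ttrans + RTT = 1 + 40 = 41 ms (first packet sent until its ACK returns)
W * Ttrans = 4 * 1 = 4 ms of sending per cycle
W * Ttrans / (Ttrans + RTT) = 4 / 41 = 0.097561
U = min(1, 0.097561) = 0.097561
U% = 9.76%

9.76


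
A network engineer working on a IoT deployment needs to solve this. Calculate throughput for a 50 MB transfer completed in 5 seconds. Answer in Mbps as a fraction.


Given: file = 50 MB, time = 5 s
File in Mb = 50 * 8 = 400 Mb
Throughput = 400 / 5 Mbps
Throughput = 80 Mbps

80


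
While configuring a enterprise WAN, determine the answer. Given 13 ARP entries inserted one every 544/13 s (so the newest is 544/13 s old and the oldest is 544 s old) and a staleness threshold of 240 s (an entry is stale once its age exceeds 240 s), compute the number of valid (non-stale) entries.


Ages are k * 544/13 s for k = 1..13 (spacing = 41.8462 s).
Entry k is valid iff k * 544/13 <= 240 iff k <= 13 * 240 / 544 = 5.7353
n_valid = floor(5.7353) = 5
(n_stale = 13 - 5 = 8)

5


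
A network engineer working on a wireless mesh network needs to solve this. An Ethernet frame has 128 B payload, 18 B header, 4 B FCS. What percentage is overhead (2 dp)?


Given: payload = 128 B, header = 18 B, trailer = 4 B
Overhead bytes = header + trailer = 18 + 4 = 22
Total frame = payload + overhead = 128 + 22 = 150
Overhead % = 22 / 150 * 100 = 14.6667% -> 14.67% (2 dp)

14.67


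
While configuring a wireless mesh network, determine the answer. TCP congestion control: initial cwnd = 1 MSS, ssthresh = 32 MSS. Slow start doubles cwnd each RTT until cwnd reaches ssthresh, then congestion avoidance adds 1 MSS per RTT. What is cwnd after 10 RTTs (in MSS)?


RTT 0: cwnd = 1 MSS (initial)
RTT 1: cwnd = 2 MSS (slow start, doubled)
RTT 2: cwnd = 4 MSS (slow start, doubled)
RTT 3: cwnd = 8 MSS (slow start, doubled)
RTT 4: cwnd = 16 MSS (slow start, doubled)
RTT 5: cwnd = 32 MSS (slow start, doubled)
RTT 6: cwnd = 33 MSS (congestion avoidance, +1)
RTT 7: cwnd = 34 MSS (congestion avoidance, +1)
RTT 8: cwnd = 35 MSS (congestion avoidance, +1)
RTT 9: cwnd = 36 MSS (congestion avoidance, +1)
RTT 10: cwnd = 37 MSS (congestion avoidance, +1)

37


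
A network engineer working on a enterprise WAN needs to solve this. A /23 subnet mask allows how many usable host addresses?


Given: subnet mask /23
Host bits = 32 - 23 = 9
Total addresses = 2^9 = 512
Usable hosts = 512 - 2 (network + broadcast) = 510

510


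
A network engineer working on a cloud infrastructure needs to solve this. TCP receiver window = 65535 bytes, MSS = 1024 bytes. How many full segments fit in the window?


Given: RWND = 65535 bytes, MSS = 1024 bytes
Full segments = floor(RWND / MSS)
Full segments = floor(65535 / 1024)
Full segments = floor(63.999) = 63

63


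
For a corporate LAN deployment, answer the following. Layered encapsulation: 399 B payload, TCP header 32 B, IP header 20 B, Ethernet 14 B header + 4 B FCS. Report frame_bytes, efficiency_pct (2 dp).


TCP segment = 399 + 32 = 431 B
IP packet = 431 + 20 = 451 B
Ethernet frame = 451 + 14 + 4 = 469 B
Efficiency = app / frame = 399 / 469 = 0.850746 = 85.0746% -> 85.07% (2 dp)

469, 85.07


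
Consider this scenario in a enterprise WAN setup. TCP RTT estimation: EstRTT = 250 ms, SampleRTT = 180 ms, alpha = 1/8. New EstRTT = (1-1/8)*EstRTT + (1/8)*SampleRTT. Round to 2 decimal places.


Given: EstRTT = 250 ms, SampleRTT = 180 ms, alpha = 1/8
New EstRTT = (1 - alpha) * EstRTT + alpha * SampleRTT
(7/8) * 250 = 218.75
(1/8) * 180 = 22.5
New EstRTT = 218.75 + 22.5 = 241.25 ms -> 241.25 ms (2 dp)

241.25


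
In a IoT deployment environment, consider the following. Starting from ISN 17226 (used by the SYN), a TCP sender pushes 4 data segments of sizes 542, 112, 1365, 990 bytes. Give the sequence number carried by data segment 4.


The SYN occupies sequence number ISN = 17226, so the first data byte is ISN + 1 = 17227.
SEQ of data segment i = (ISN + 1) + sum of payload sizes of segments 1..i-1.
Segment 1: SEQ = 17227, payload = 542 bytes
Segment 2: SEQ = 17769, payload = 112 bytes
Segment 3: SEQ = 17881, payload = 1365 bytes
Segment 4: SEQ = 19246, payload = 990 bytes
SEQ of segment 4 = 17227 + 542 + 112 + 1365 = 19246

19246


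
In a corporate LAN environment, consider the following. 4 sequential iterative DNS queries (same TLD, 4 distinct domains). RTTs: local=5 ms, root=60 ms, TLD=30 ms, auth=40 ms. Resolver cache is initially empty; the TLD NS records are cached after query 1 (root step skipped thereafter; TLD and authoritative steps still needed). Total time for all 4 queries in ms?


Lookup 1 (cold cache): local + root + TLD + auth = 5 + 60 + 30 + 40 = 135 ms
Lookups 2..4 (TLD NS cached -> skip root; new domain -> still ask TLD and auth): local + TLD + auth = 5 + 30 + 40 = 75 ms each
Remaining 3 lookups: 3 * 75 = 225 ms
Total = 135 + 225 = 360 ms

360


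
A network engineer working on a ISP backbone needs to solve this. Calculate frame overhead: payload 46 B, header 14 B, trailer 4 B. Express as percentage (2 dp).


Given: payload = 46 B, header = 14 B, trailer = 4 B
Overhead bytes = header + trailer = 14 + 4 = 18
Total frame = payload + overhead = 46 + 18 = 64
Overhead % = 18 / 64 * 100 = 28.1250% -> 28.13% (2 dp)

28.13


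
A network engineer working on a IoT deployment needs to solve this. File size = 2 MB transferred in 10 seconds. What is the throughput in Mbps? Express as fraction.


Given: file = 2 MB, time = 10 s
File in Mb = 2 * 8 = 16 Mb
Throughput = 16 / 10 Mbps
Throughput = 8/5 Mbps

8/5


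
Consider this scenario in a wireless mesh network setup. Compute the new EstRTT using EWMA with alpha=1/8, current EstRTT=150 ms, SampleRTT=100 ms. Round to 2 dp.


Given: EstRTT = 150 ms, SampleRTT = 100 ms, alpha = 1/8
New EstRTT = (1 - alpha) * EstRTT + alpha * SampleRTT
(7/8) * 150 = 131.25
(1/8) * 100 = 12.5
New EstRTT = 131.25 + 12.5 = 143.75 ms -> 143.75 ms (2 dp)

143.75


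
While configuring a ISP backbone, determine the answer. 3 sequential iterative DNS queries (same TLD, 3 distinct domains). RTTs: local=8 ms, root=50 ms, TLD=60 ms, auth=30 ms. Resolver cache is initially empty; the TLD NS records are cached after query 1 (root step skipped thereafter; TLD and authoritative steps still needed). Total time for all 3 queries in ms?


Lookup 1 (cold cache): local + root + TLD + auth = 8 + 50 + 60 + 30 = 148 ms
Lookups 2..3 (TLD NS cached -> skip root; new domain -> still ask TLD and auth): local + TLD + auth = 8 + 60 + 30 = 98 ms each
Remaining 2 lookups: 2 * 98 = 196 ms
Total = 148 + 196 = 344 ms

344


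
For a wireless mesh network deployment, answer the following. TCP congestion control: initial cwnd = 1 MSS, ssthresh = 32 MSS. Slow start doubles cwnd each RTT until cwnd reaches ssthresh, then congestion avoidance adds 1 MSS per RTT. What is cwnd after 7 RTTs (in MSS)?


RTT 0: cwnd = 1 MSS (initial)
RTT 1: cwnd = 2 MSS (slow start, doubled)
RTT 2: cwnd = 4 MSS (slow start, doubled)
RTT 3: cwnd = 8 MSS (slow start, doubled)
RTT 4: cwnd = 16 MSS (slow start, doubled)
RTT 5: cwnd = 32 MSS (slow start, doubled)
RTT 6: cwnd = 33 MSS (congestion avoidance, +1)
RTT 7: cwnd = 34 MSS (congestion avoidance, +1)

34


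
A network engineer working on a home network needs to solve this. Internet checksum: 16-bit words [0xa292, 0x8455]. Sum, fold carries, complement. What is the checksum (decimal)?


Given words: [0xa292, 0x8455]
Step 1: Sum all words
Raw sum = 41618 + 33877 = 75495
Step 2: Fold carry: (9959 + 1) = 9960
One's complement = ~9960 & 0xFFFF = 55575

55575


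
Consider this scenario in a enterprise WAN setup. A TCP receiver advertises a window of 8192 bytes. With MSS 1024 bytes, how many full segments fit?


Given: RWND = 8192 bytes, MSS = 1024 bytes
Full segments = floor(RWND / MSS)
Full segments = floor(8192 / 1024)
Full segments = floor(8.0) = 8

8


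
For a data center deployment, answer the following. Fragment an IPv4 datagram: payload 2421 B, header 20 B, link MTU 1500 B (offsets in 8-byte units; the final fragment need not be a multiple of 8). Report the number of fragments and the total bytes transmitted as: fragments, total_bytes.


Max data per non-final fragment = floor((MTU - header)/8)*8 = floor((1500 - 20)/8)*8 = floor(1480/8)*8 = 1480 B
Final fragment needs no 8-byte alignment: it can carry up to MTU - header = 1480 B
Non-final fragments needed = ceil((payload - 1480) / 1480) = ceil(941/1480) = ceil(0.6358) = 1
Number of fragments = 1 + 1 = 2
Fragment sizes (data): 1 * 1480 B + 941 B (last, 941 <= 1480 OK)
Total bytes sent = payload + n_frags * header = 2421 + 2*20 = 2421 + 40 = 2461 B

2, 2461


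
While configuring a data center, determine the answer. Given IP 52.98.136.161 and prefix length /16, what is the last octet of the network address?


Given: IP = 52.98.136.161, prefix = /16
Subnet mask = 255.255.0.0
Last octet of IP: 161
Last octet of mask: 0
Network last octet = 161 AND 0 = 0

0


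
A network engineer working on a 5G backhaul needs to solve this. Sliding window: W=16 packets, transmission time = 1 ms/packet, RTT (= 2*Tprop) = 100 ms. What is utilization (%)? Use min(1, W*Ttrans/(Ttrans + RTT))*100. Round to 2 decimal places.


Given: W = 16, Ttrans = 1 ms, RTT = 100 ms (= 2 * Tprop, Tprop = 50 ms)
Cycle time = Ttrans + RTT = 1 + 100 = 101 ms (first packet sent until its ACK returns)
W * Ttrans = 16 * 1 = 16 ms of sending per cycle
W * Ttrans / (Ttrans + RTT) = 16 / 101 = 0.158416
U = min(1, 0.158416) = 0.158416
U% = 15.84%

15.84


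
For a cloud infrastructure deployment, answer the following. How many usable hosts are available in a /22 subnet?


Given: subnet mask /22
Host bits = 32 - 22 = 10
Total addresses = 2^10 = 1024
Usable hosts = 1024 - 2 (network + broadcast) = 1022

1022


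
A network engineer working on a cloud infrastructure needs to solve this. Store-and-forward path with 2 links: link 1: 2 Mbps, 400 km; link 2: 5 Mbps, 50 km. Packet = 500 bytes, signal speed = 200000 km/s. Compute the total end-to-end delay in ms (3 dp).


Packet = 500 bytes = 4000 bits. Store-and-forward: sum (t_trans + t_prop) per link.
Link 1: t_trans = 4000/(2*10^6) s = 2.0000 ms; t_prop = 400/200000 s = 2.0000 ms; subtotal = 4.0000 ms
Link 2: t_trans = 4000/(5*10^6) s = 0.8000 ms; t_prop = 50/200000 s = 0.2500 ms; subtotal = 1.0500 ms
End-to-end = 4.0000 + 1.0500 = 5.0500 ms -> 5.050 ms (3 dp)

5.050


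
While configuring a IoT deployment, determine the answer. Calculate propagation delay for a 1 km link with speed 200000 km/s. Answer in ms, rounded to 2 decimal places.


Given: distance = 1 km, speed = 200000 km/s
Delay = distance / speed = 1 / 200000 seconds
Delay in ms = 1 * 1000 / 200000
Delay = 0.0050 ms
Rounded to 2 dp = 0.01 ms

0.01


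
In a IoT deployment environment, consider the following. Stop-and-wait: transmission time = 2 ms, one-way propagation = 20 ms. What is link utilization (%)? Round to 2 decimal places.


Given: Ttrans = 2 ms, Tprop = 20 ms
RTT = 2 * Tprop = 2 * 20 = 40 ms
U = Ttrans / (Ttrans + RTT)
U = 2 / (2 + 40)
U = 2 / 42 = 0.047619
U% = 4.76%

4.76


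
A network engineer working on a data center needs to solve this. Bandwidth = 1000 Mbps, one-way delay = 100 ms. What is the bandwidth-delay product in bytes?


Given: bandwidth = 1000 Mbps, delay = 100 ms
BDP in bits = 1000 * 10^6 * 100 / 1000
BDP in bits = 100000000
BDP in bytes = 100000000 / 8 = 12500000

12500000


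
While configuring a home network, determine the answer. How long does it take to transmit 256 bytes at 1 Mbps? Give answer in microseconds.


Given: packet = 256 bytes, bandwidth = 1 Mbps
Packet in bits = 256 * 8 = 2048 bits
Bandwidth = 1 * 10^6 = 1000000 bps
Time = 2048 / 1000000 seconds
Time in us = 2048 * 10^6 / 1000000 = 2048

2048


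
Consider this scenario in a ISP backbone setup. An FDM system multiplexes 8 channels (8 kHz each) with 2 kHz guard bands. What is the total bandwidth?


Given: 8 channels, 8 kHz each, guard = 2 kHz
Channel bandwidth = 8 * 8 = 64 kHz
Guard bands = 7 gaps * 2 kHz = 14 kHz
Total = 64 + 14 = 78 kHz

78


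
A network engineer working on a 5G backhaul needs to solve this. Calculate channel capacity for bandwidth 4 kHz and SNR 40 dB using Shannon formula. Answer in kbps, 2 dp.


Given: B = 4 kHz, SNR = 40 dB
SNR linear = 10^(40/10) = 10000
1 + SNR = 10001
log2(10001) = 13.2878566418
C = 4 * 1000 * 13.2878566418 = 53151.4266 bps
C = 53.151427 kbps -> 53.15 kbps (2 dp)

53.15


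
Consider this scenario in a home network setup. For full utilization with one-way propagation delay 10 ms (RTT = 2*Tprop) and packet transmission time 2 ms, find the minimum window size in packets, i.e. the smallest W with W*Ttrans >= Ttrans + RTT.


Given: Ttrans = 2 ms, RTT = 20 ms (= 2 * Tprop, Tprop = 10 ms)
Time until first ACK returns = Ttrans + RTT = 2 + 20 = 22 ms
Need W * Ttrans >= Ttrans + RTT  ->  W >= (Ttrans + RTT) / Ttrans
(Ttrans + RTT) / Ttrans = 22 / 2 = 11
W_min = ceil(11) = 11

11


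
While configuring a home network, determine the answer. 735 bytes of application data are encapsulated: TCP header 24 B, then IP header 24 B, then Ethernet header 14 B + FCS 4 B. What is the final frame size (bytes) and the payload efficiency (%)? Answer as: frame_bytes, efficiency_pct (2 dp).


TCP segment = 735 + 24 = 759 B
IP packet = 759 + 24 = 783 B
Ethernet frame = 783 + 14 + 4 = 801 B
Efficiency = app / frame = 735 / 801 = 0.917603 = 91.7603% -> 91.76% (2 dp)

801, 91.76


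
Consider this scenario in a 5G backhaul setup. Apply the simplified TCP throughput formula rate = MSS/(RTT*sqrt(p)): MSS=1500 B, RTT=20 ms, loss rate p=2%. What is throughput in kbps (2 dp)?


Given: MSS = 1500 bytes, RTT = 20 ms, loss = 2%
RTT in seconds = 20 / 1000 = 0.02
Loss rate = 2% = 0.02
sqrt(loss) = sqrt(0.02) = 0.141421356237
Throughput (bytes/s) = 1500 / (0.02 * 0.141421356237) = 530330.0859
Throughput (kbps) = 530330.0859 * 8 / 1000 = 4242.640687 -> 4242.64 kbps (2 dp)

4242.64


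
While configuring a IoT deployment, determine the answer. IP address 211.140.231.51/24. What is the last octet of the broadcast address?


Given: IP = 211.140.231.51, prefix = /24
Host bits = 32 - 24 = 8
Network last octet = 51 AND mask = 0
Host part size = 2^8 - 1 = 255
Broadcast last octet = 0 OR 255 = 255

255


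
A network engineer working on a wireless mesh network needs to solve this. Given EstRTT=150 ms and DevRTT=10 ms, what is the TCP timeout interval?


Given: EstRTT = 150 ms, DevRTT = 10 ms
Timeout = EstRTT + 4 * DevRTT
4 * DevRTT = 4 * 10 = 40
Timeout = 150 + 40 = 190 ms

190


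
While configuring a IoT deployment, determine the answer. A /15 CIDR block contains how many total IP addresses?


Given: CIDR prefix /15
Host bits = 32 - 15 = 17
Total addresses = 2^17 = 131072

131072


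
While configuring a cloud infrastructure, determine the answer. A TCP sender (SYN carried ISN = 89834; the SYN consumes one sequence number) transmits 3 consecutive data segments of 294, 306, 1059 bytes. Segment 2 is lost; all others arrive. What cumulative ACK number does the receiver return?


SYN uses sequence number 89834; first data byte = ISN + 1 = 89835.
Segment 1: SEQ = 89835, len = 294 B, covers [89835, 90128]
Segment 2: SEQ = 90129, len = 306 B, covers [90129, 90434] [LOST]
Segment 3: SEQ = 90435, len = 1059 B, covers [90435, 91493]
In-order data received: bytes [89835, 90128] (segments 1..1).
Segment 2 missing -> gap begins at byte 90129; later segments buffered out of order.
Cumulative ACK = next expected in-order byte = 89835 + 294 = 90129

90129


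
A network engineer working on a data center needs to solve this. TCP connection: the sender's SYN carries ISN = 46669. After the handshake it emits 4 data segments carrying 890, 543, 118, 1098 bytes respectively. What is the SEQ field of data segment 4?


The SYN occupies sequence number ISN = 46669, so the first data byte is ISN + 1 = 46670.
SEQ of data segment i = (ISN + 1) + sum of payload sizes of segments 1..i-1.
Segment 1: SEQ = 46670, payload = 890 bytes
Segment 2: SEQ = 47560, payload = 543 bytes
Segment 3: SEQ = 48103, payload = 118 bytes
Segment 4: SEQ = 48221, payload = 1098 bytes
SEQ of segment 4 = 46670 + 890 + 543 + 118 = 48221

48221


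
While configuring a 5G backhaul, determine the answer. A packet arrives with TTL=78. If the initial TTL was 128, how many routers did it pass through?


Given: initial TTL = 128, received TTL = 78
Hops = initial TTL - received TTL
Hops = 128 - 78 = 50

50


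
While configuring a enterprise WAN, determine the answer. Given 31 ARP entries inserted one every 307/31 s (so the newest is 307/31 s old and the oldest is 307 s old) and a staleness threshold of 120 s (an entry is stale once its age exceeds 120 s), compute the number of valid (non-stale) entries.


Ages are k * 307/31 s for k = 1..31 (spacing = 9.9032 s).
Entry k is valid iff k * 307/31 <= 120 iff k <= 31 * 120 / 307 = 12.1173
n_valid = floor(12.1173) = 12
(n_stale = 31 - 12 = 19)

12


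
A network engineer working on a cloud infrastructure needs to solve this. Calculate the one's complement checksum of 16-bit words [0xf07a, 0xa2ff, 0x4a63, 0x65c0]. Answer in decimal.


Given words: [0xf07a, 0xa2ff, 0x4a63, 0x65c0]
Step 1: Sum all words
Raw sum = 61562 + 41727 + 19043 + 26048 = 148380
Step 2: Fold carry: (17308 + 2) = 17310
One's complement = ~17310 & 0xFFFF = 48225

48225


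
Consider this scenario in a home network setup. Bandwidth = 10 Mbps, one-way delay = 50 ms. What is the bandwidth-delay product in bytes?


Given: bandwidth = 10 Mbps, delay = 50 ms
BDP in bits = 10 * 10^6 * 50 / 1000
BDP in bits = 500000
BDP in bytes = 500000 / 8 = 62500

62500


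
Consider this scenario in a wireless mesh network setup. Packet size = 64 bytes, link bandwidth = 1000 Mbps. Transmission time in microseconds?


Given: packet = 64 bytes, bandwidth = 1000 Mbps
Packet in bits = 64 * 8 = 512 bits
Bandwidth = 1000 * 10^6 = 1000000000 bps
Time = 512 / 1000000000 seconds
Time in us = 512 * 10^6 / 1000000000 = 0.512

0.512


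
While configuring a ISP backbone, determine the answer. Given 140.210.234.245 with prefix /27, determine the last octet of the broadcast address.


Given: IP = 140.210.234.245, prefix = /27
Host bits = 32 - 27 = 5
Network last octet = 245 AND mask = 224
Host part size = 2^5 - 1 = 31
Broadcast last octet = 224 OR 31 = 255

255


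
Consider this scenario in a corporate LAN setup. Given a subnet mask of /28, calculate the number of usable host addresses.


Given: subnet mask /28
Host bits = 32 - 28 = 4
Total addresses = 2^4 = 16
Usable hosts = 16 - 2 (network + broadcast) = 14

14


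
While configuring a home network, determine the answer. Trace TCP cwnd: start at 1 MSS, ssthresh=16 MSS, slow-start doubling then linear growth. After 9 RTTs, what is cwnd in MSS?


RTT 0: cwnd = 1 MSS (initial)
RTT 1: cwnd = 2 MSS (slow start, doubled)
RTT 2: cwnd = 4 MSS (slow start, doubled)
RTT 3: cwnd = 8 MSS (slow start, doubled)
RTT 4: cwnd = 16 MSS (slow start, doubled)
RTT 5: cwnd = 17 MSS (congestion avoidance, +1)
RTT 6: cwnd = 18 MSS (congestion avoidance, +1)
RTT 7: cwnd = 19 MSS (congestion avoidance, +1)
RTT 8: cwnd = 20 MSS (congestion avoidance, +1)
RTT 9: cwnd = 21 MSS (congestion avoidance, +1)

21


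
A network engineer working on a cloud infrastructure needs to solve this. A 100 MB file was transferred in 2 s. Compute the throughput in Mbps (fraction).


Given: file = 100 MB, time = 2 s
File in Mb = 100 * 8 = 800 Mb
Throughput = 800 / 2 Mbps
Throughput = 400 Mbps

400


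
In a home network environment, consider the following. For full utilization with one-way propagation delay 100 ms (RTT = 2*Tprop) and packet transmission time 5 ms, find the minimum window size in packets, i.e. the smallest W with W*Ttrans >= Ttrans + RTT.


Given: Ttrans = 5 ms, RTT = 200 ms (= 2 * Tprop, Tprop = 100 ms)
Time until first ACK returns = Ttrans + RTT = 5 + 200 = 205 ms
Need W * Ttrans >= Ttrans + RTT  ->  W >= (Ttrans + RTT) / Ttrans
(Ttrans + RTT) / Ttrans = 205 / 5 = 41
W_min = ceil(41) = 41

41


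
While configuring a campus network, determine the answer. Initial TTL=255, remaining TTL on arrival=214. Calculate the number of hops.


Given: initial TTL = 255, received TTL = 214
Hops = initial TTL - received TTL
Hops = 255 - 214 = 41

41


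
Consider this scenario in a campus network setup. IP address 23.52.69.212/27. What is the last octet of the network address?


Given: IP = 23.52.69.212, prefix = /27
Subnet mask = 255.255.255.224
Last octet of IP: 212
Last octet of mask: 224
Network last octet = 212 AND 224 = 192

192


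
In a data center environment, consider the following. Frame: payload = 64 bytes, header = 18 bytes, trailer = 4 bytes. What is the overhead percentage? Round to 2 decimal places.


Given: payload = 64 B, header = 18 B, trailer = 4 B
Overhead bytes = header + trailer = 18 + 4 = 22
Total frame = payload + overhead = 64 + 22 = 86
Overhead % = 22 / 86 * 100 = 25.5814% -> 25.58% (2 dp)

25.58


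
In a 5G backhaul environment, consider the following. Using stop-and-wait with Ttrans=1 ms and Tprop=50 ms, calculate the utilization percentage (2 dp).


Given: Ttrans = 1 ms, Tprop = 50 ms
RTT = 2 * Tprop = 2 * 50 = 100 ms
U = Ttrans / (Ttrans + RTT)
U = 1 / (1 + 100)
U = 1 / 101 = 0.009901
U% = 0.99%

0.99


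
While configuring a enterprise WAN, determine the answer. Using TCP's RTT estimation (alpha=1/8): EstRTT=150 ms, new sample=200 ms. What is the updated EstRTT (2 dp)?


Given: EstRTT = 150 ms, SampleRTT = 200 ms, alpha = 1/8
New EstRTT = (1 - alpha) * EstRTT + alpha * SampleRTT
(7/8) * 150 = 131.25
(1/8) * 200 = 25
New EstRTT = 131.25 + 25 = 156.25 ms -> 156.25 ms (2 dp)

156.25


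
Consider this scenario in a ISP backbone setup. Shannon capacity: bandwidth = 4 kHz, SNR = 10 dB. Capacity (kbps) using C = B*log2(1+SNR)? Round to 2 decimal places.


Given: B = 4 kHz, SNR = 10 dB
SNR linear = 10^(10/10) = 10
1 + SNR = 11
log2(11) = 3.4594316186
C = 4 * 1000 * 3.4594316186 = 13837.7265 bps
C = 13.837726 kbps -> 13.84 kbps (2 dp)

13.84


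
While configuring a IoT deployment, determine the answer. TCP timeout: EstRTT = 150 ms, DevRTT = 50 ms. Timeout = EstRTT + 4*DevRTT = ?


Given: EstRTT = 150 ms, DevRTT = 50 ms
Timeout = EstRTT + 4 * DevRTT
4 * DevRTT = 4 * 50 = 200
Timeout = 150 + 200 = 350 ms

350


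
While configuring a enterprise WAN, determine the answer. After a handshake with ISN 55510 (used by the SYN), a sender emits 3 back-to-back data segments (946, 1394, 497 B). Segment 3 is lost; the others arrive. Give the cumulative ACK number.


SYN uses sequence number 55510; first data byte = ISN + 1 = 55511.
Segment 1: SEQ = 55511, len = 946 B, covers [55511, 56456]
Segment 2: SEQ = 56457, len = 1394 B, covers [56457, 57850]
Segment 3: SEQ = 57851, len = 497 B, covers [57851, 58347] [LOST]
In-order data received: bytes [55511, 57850] (segments 1..2).
Segment 3 missing -> gap begins at byte 57851.
Cumulative ACK = next expected in-order byte = 55511 + 946 + 1394 = 57851

57851


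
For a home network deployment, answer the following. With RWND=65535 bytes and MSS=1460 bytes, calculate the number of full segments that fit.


Given: RWND = 65535 bytes, MSS = 1460 bytes
Full segments = floor(RWND / MSS)
Full segments = floor(65535 / 1460)
Full segments = floor(44.887) = 44

44


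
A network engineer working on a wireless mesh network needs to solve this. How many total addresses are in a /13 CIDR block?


Given: CIDR prefix /13
Host bits = 32 - 13 = 19
Total addresses = 2^19 = 524288

524288


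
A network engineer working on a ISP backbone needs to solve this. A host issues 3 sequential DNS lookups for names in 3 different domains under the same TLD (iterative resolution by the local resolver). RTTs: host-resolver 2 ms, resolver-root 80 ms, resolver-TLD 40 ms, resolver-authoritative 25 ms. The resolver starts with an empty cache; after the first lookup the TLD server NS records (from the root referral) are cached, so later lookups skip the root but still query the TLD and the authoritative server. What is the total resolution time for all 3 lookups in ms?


Lookup 1 (cold cache): local + root + TLD + auth = 2 + 80 + 40 + 25 = 147 ms
Lookups 2..3 (TLD NS cached -> skip root; new domain -> still ask TLD and auth): local + TLD + auth = 2 + 40 + 25 = 67 ms each
Remaining 2 lookups: 2 * 67 = 134 ms
Total = 147 + 134 = 281 ms

281


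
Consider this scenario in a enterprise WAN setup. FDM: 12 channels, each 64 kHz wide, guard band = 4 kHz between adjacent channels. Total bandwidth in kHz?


Given: 12 channels, 64 kHz each, guard = 4 kHz
Channel bandwidth = 12 * 64 = 768 kHz
Guard bands = 11 gaps * 4 kHz = 44 kHz
Total = 768 + 44 = 812 kHz

812


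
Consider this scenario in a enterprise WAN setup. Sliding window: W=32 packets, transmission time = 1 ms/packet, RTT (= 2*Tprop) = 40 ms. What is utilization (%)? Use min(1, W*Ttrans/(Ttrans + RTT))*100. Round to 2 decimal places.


Given: W = 32, Ttrans = 1 ms, RTT = 40 ms (= 2 * Tprop, Tprop = 20 ms)
Cycle time = Ttrans + RTT = 1 + 40 = 41 ms (first packet sent until its ACK returns)
W * Ttrans = 32 * 1 = 32 ms of sending per cycle
W * Ttrans / (Ttrans + RTT) = 32 / 41 = 0.780488
U = min(1, 0.780488) = 0.780488
U% = 78.05%

78.05


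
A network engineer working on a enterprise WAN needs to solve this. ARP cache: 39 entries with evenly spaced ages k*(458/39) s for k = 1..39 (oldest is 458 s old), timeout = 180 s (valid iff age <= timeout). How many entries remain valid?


Ages are k * 458/39 s for k = 1..39 (spacing = 11.7436 s).
Entry k is valid iff k * 458/39 <= 180 iff k <= 39 * 180 / 458 = 15.3275
n_valid = floor(15.3275) = 15
(n_stale = 39 - 15 = 24)

15


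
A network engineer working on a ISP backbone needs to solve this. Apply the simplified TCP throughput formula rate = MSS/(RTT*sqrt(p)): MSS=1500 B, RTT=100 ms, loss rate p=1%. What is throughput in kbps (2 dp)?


Given: MSS = 1500 bytes, RTT = 100 ms, loss = 1%
RTT in seconds = 100 / 1000 = 0.1
Loss rate = 1% = 0.01
sqrt(loss) = sqrt(0.01) = 0.1
Throughput (bytes/s) = 1500 / (0.1 * 0.1) = 150000.0000
Throughput (kbps) = 150000.0000 * 8 / 1000 = 1200.000000 -> 1200.00 kbps (2 dp)

1200.00


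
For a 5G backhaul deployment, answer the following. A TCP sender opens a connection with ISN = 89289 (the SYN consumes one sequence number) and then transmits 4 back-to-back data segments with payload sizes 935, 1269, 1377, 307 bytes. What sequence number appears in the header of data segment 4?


The SYN occupies sequence number ISN = 89289, so the first data byte is ISN + 1 = 89290.
SEQ of data segment i = (ISN + 1) + sum of payload sizes of segments 1..i-1.
Segment 1: SEQ = 89290, payload = 935 bytes
Segment 2: SEQ = 90225, payload = 1269 bytes
Segment 3: SEQ = 91494, payload = 1377 bytes
Segment 4: SEQ = 92871, payload = 307 bytes
SEQ of segment 4 = 89290 + 935 + 1269 + 1377 = 92871

92871


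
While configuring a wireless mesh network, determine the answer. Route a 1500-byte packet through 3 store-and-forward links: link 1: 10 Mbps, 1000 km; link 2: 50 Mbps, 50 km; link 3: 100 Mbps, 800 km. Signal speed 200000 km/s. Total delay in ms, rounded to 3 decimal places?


Packet = 1500 bytes = 12000 bits. Store-and-forward: sum (t_trans + t_prop) per link.
Link 1: t_trans = 12000/(10*10^6) s = 1.2000 ms; t_prop = 1000/200000 s = 5.0000 ms; subtotal = 6.2000 ms
Link 2: t_trans = 12000/(50*10^6) s = 0.2400 ms; t_prop = 50/200000 s = 0.2500 ms; subtotal = 0.4900 ms
Link 3: t_trans = 12000/(100*10^6) s = 0.1200 ms; t_prop = 800/200000 s = 4.0000 ms; subtotal = 4.1200 ms
End-to-end = 6.2000 + 0.4900 + 4.1200 = 10.8100 ms -> 10.810 ms (3 dp)

10.810


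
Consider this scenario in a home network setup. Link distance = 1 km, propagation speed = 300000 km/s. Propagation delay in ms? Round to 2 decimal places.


Given: distance = 1 km, speed = 300000 km/s
Delay = distance / speed = 1 / 300000 seconds
Delay in ms = 1 * 1000 / 300000
Delay = 0.0033 ms
Rounded to 2 dp = 0.00 ms

0.00


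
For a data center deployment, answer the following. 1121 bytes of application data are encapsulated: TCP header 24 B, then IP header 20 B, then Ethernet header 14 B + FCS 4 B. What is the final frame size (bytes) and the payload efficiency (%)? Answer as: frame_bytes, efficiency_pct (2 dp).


TCP segment = 1121 + 24 = 1145 B
IP packet = 1145 + 20 = 1165 B
Ethernet frame = 1165 + 14 + 4 = 1183 B
Efficiency = app / frame = 1121 / 1183 = 0.947591 = 94.7591% -> 94.76% (2 dp)

1183, 94.76


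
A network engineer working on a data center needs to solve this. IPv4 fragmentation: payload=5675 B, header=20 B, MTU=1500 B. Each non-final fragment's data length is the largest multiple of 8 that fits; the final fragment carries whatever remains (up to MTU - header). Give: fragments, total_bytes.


Max data per non-final fragment = floor((MTU - header)/8)*8 = floor((1500 - 20)/8)*8 = floor(1480/8)*8 = 1480 B
Final fragment needs no 8-byte alignment: it can carry up to MTU - header = 1480 B
Non-final fragments needed = ceil((payload - 1480) / 1480) = ceil(4195/1480) = ceil(2.8345) = 3
Number of fragments = 3 + 1 = 4
Fragment sizes (data): 3 * 1480 B + 1235 B (last, 1235 <= 1480 OK)
Total bytes sent = payload + n_frags * header = 5675 + 4*20 = 5675 + 80 = 5755 B

4, 5755


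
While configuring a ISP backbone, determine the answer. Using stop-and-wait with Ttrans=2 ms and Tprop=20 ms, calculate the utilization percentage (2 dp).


Given: Ttrans = 2 ms, Tprop = 20 ms
RTT = 2 * Tprop = 2 * 20 = 40 ms
U = Ttrans / (Ttrans + RTT)
U = 2 / (2 + 40)
U = 2 / 42 = 0.047619
U% = 4.76%

4.76


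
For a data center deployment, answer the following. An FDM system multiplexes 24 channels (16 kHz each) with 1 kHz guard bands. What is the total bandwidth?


Given: 24 channels, 16 kHz each, guard = 1 kHz
Channel bandwidth = 24 * 16 = 384 kHz
Guard bands = 23 gaps * 1 kHz = 23 kHz
Total = 384 + 23 = 407 kHz

407


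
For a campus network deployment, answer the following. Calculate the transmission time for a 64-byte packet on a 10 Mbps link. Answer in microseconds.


Given: packet = 64 bytes, bandwidth = 10 Mbps
Packet in bits = 64 * 8 = 512 bits
Bandwidth = 10 * 10^6 = 10000000 bps
Time = 512 / 10000000 seconds
Time in us = 512 * 10^6 / 10000000 = 51.2

51.2


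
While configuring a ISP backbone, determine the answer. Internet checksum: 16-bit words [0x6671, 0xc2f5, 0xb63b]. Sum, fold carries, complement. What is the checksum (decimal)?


Given words: [0x6671, 0xc2f5, 0xb63b]
Step 1: Sum all words
Raw sum = 26225 + 49909 + 46651 = 122785
Step 2: Fold carry: (57249 + 1) = 57250
One's complement = ~57250 & 0xFFFF = 8285

8285


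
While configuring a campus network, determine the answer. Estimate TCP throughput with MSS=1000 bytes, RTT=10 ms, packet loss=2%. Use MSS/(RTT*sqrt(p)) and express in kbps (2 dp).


Given: MSS = 1000 bytes, RTT = 10 ms, loss = 2%
RTT in seconds = 10 / 1000 = 0.01
Loss rate = 2% = 0.02
sqrt(loss) = sqrt(0.02) = 0.141421356237
Throughput (bytes/s) = 1000 / (0.01 * 0.141421356237) = 707106.7812
Throughput (kbps) = 707106.7812 * 8 / 1000 = 5656.854249 -> 5656.85 kbps (2 dp)

5656.85


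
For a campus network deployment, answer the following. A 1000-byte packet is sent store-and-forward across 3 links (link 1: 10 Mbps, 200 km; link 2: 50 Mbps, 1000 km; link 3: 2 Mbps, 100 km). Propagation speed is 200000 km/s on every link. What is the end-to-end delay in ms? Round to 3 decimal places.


Packet = 1000 bytes = 8000 bits. Store-and-forward: sum (t_trans + t_prop) per link.
Link 1: t_trans = 8000/(10*10^6) s = 0.8000 ms; t_prop = 200/200000 s = 1.0000 ms; subtotal = 1.8000 ms
Link 2: t_trans = 8000/(50*10^6) s = 0.1600 ms; t_prop = 1000/200000 s = 5.0000 ms; subtotal = 5.1600 ms
Link 3: t_trans = 8000/(2*10^6) s = 4.0000 ms; t_prop = 100/200000 s = 0.5000 ms; subtotal = 4.5000 ms
End-to-end = 1.8000 + 5.1600 + 4.5000 = 11.4600 ms -> 11.460 ms (3 dp)

11.460


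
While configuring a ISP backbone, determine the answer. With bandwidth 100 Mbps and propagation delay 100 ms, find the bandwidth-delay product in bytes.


Given: bandwidth = 100 Mbps, delay = 100 ms
BDP in bits = 100 * 10^6 * 100 / 1000
BDP in bits = 10000000
BDP in bytes = 10000000 / 8 = 1250000

1250000


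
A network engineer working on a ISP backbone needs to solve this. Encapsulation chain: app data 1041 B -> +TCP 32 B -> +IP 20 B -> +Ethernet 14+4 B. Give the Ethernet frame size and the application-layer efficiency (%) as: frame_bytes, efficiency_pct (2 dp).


TCP segment = 1041 + 32 = 1073 B
IP packet = 1073 + 20 = 1093 B
Ethernet frame = 1093 + 14 + 4 = 1111 B
Efficiency = app / frame = 1041 / 1111 = 0.936994 = 93.6994% -> 93.70% (2 dp)

1111, 93.70


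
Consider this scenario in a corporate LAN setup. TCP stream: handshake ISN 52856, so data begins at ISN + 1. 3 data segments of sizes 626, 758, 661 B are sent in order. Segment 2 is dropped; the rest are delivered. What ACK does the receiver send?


SYN uses sequence number 52856; first data byte = ISN + 1 = 52857.
Segment 1: SEQ = 52857, len = 626 B, covers [52857, 53482]
Segment 2: SEQ = 53483, len = 758 B, covers [53483, 54240] [LOST]
Segment 3: SEQ = 54241, len = 661 B, covers [54241, 54901]
In-order data received: bytes [52857, 53482] (segments 1..1).
Segment 2 missing -> gap begins at byte 53483; later segments buffered out of order.
Cumulative ACK = next expected in-order byte = 52857 + 626 = 53483

53483


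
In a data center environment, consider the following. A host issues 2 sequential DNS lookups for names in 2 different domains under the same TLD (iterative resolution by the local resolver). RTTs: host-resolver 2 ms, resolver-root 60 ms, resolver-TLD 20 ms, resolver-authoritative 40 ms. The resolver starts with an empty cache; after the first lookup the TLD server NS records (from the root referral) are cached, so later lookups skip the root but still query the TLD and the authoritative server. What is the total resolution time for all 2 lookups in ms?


Lookup 1 (cold cache): local + root + TLD + auth = 2 + 60 + 20 + 40 = 122 ms
Lookups 2..2 (TLD NS cached -> skip root; new domain -> still ask TLD and auth): local + TLD + auth = 2 + 20 + 40 = 62 ms each
Remaining 1 lookups: 1 * 62 = 62 ms
Total = 122 + 62 = 184 ms

184
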